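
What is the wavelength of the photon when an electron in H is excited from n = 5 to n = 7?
4651.24911 nm

First, find the transition energy using E_n = -13.6057 / n² eV:
E_5 = -13.6057 / 5² = -0.54422800000 eV
E_7 = -13.6057 / 7² = -0.27766734694 eV

Photon energy: |ΔE| = |E_7 - E_5| = 0.26656065306 eV

Convert to wavelength using E = hc/λ with hc = 1239.84 eV·nm:
λ = hc/E = 1239.84 eV·nm / 0.26656065306 eV
λ = 4651.24911 nm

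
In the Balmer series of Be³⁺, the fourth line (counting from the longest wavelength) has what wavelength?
25.6293 nm

The lines of a series are numbered from the longest wavelength (smallest ΔE) outward; the fourth line is the transition from n = n_f + 4 to n_f.
The Balmer series has all transitions ending at n_f = 2.

For Be³⁺ (Z = 4), the fourth line (δ-line) is the jump from n = 6 to n = 2:
E_6 = -13.6057 × 4² / 6² = -6.046978 eV
E_2 = -13.6057 × 4² / 2² = -54.422800 eV
ΔE = E_6 - E_2 = 48.375822 eV

λ = hc/E = 1239.84 eV·nm / 48.375822 eV
λ = 25.6293 nm

This is the δ-line of the Balmer series in Be³⁺.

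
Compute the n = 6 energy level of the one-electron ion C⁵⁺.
-13.61 eV

For hydrogen-like ions, the energy levels scale with Z²:
E_n = -13.6057 Z² / n² eV

For C⁵⁺ (Z = 6) at n = 6:
E_6 = -13.6057 × 6² / 6²
E_6 = -13.6057 × 36 / 36
E_6 = -489.8052 / 36
E_6 = -13.61 eV

The energy is 36 times more negative than hydrogen at the same n due to the stronger nuclear charge.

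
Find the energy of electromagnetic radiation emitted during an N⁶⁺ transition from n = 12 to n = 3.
69.4458 eV

The energy levels are E_n = -13.6057 Z² eV / n².

Energy at n = 12: E_12 = -13.6057 × 7² / 12² = -4.6297174 eV
Energy at n = 3: E_3 = -13.6057 × 7² / 3² = -74.0754778 eV

For emission (electron falling to lower state), the photon energy is:
E_photon = E_12 - E_3 = |-4.6297174 - (-74.0754778)|
E_photon = 69.4458 eV

This energy is carried away by the emitted photon.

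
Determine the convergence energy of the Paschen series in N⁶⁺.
74.0755 eV

The series limit corresponds to the transition from n = ∞ to n = 3.
This is the highest energy (shortest wavelength) transition in the Paschen series.

E_∞ = 0 eV
E_3 = -13.6057 × 7² / 3² = -74.0755 eV

Energy at series limit:
ΔE = E_∞ - E_3 = 0 - (-74.0755) = 74.0755 eV

This energy equals the ionization energy from the n = 3 state of N⁶⁺.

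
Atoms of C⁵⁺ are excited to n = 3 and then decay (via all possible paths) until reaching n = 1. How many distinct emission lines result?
3

The electron can occupy levels n = 1, 2, ..., 3 during de-excitation — that is m = 3 - 1 + 1 = 3 distinct levels.

The number of distinct spectral lines equals the number of ways to choose 2 of these m levels (each pair gives one possible emission transition):

Number of lines = m(m-1)/2 = 3×2/2 = 3

These correspond to all possible transitions between the 3 levels:
3 → 2, 3 → 1, 2 → 1

Each transition produces a photon with a unique energy (and thus wavelength). This count does not depend on Z.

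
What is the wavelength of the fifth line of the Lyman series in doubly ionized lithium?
10.414459 nm

The lines of a series are numbered from the longest wavelength (smallest ΔE) outward; the fifth line is the transition from n = n_f + 5 to n_f.
The Lyman series has all transitions ending at n_f = 1.

For Li²⁺ (Z = 3), the fifth line (ε-line) is the jump from n = 6 to n = 1:
E_6 = -13.6057 × 3² / 6² = -3.40142500 eV
E_1 = -13.6057 × 3² / 1² = -122.45130000 eV
ΔE = E_6 - E_1 = 119.04987500 eV

λ = hc/E = 1239.84 eV·nm / 119.04987500 eV
λ = 10.414459 nm

This is the ε-line of the Lyman series in Li²⁺.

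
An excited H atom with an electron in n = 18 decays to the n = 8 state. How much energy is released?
0.1706 eV

The energy levels are E_n = -13.6057 eV / n².

Energy at n = 18: E_18 = -13.6057 / 18² = -0.0419929 eV
Energy at n = 8: E_8 = -13.6057 / 8² = -0.2125891 eV

For emission (electron falling to lower state), the photon energy is:
E_photon = E_18 - E_8 = |-0.0419929 - (-0.2125891)|
E_photon = 0.1706 eV

This energy is carried away by the emitted photon.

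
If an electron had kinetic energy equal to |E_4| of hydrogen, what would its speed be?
5.469e+05 m/s (or 0.1824% of c)

The binding energy at n = 4 for hydrogen is:
E_4 = -13.6057/4² = -0.8503563 eV
|E_4| = 0.8503563 eV

Convert to Joules:
KE = 0.8503563 eV × (1.602177 × 10⁻¹⁹ J/eV) = 1.36242e-19 J

Using KE = ½mv²:
v = √(2·KE/m_e)
v = √(2 × 1.36242e-19 J / 9.10938 × 10⁻³¹ kg)
v = 5.469e+05 m/s

This is approximately 0.1824% the speed of light.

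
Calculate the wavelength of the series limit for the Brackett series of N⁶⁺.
29.76 nm

The series limit corresponds to the transition from n = ∞ to n = 4.
This is the highest energy (shortest wavelength) transition in the Brackett series.

E_∞ = 0 eV
E_4 = -13.6057 × 7² / 4² = -41.6675 eV

Energy at series limit:
ΔE = E_∞ - E_4 = 0 - (-41.6675) = 41.6675 eV
λ = hc/E = 1239.84 eV·nm / 41.6675 eV = 29.76 nm

This energy equals the ionization energy from the n = 4 state of N⁶⁺.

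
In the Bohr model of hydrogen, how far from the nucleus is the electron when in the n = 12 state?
7.6202 nm (or 76.2015 Å)

The Bohr radius formula is:
r_n = n² a₀ / Z

where a₀ = 0.0529177 nm is the Bohr radius.

For H (Z = 1) at n = 12:
r_12 = 12² × 0.0529177 nm / 1
r_12 = 144 × 0.0529177 nm / 1
r_12 = 7.62015 nm / 1
r_12 = 7.6202 nm

The electron orbits at approximately 7.6202 nm from the nucleus.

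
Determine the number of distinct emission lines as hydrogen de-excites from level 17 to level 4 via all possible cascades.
91

The electron can occupy levels n = 4, 5, ..., 17 during de-excitation — that is m = 17 - 4 + 1 = 14 distinct levels.

The number of distinct spectral lines equals the number of ways to choose 2 of these m levels (each pair gives one possible emission transition):

Number of lines = m(m-1)/2 = 14×13/2 = 91

These correspond to all possible transitions between the 14 levels:
17 → 16, 17 → 15, 17 → 14, 17 → 13, 17 → 12, 17 → 11, 17 → 10, 17 → 9...

Each transition produces a photon with a unique energy (and thus wavelength). This count does not depend on Z.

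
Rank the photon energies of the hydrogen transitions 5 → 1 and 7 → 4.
5 → 1

Calculate the energy for each transition:

Transition 5 → 1:
ΔE₁ = |E_1 - E_5| = |-13.6057/1² - (-13.6057/5²)|
ΔE₁ = |-13.60570000000 - (-0.54422800000)| = 13.06147200 eV

Transition 7 → 4:
ΔE₂ = |E_4 - E_7| = |-13.6057/4² - (-13.6057/7²)|
ΔE₂ = |-0.85035625000 - (-0.27766734694)| = 0.57268890 eV

Since 13.06147200 eV > 0.57268890 eV, the transition 5 → 1 emits the more energetic photon.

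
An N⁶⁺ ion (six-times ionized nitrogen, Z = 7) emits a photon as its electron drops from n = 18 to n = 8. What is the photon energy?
8.359 eV

The energy levels are E_n = -13.6057 Z² eV / n².

Energy at n = 18: E_18 = -13.6057 × 7² / 18² = -2.057652 eV
Energy at n = 8: E_8 = -13.6057 × 7² / 8² = -10.416864 eV

For emission (electron falling to lower state), the photon energy is:
E_photon = E_18 - E_8 = |-2.057652 - (-10.416864)|
E_photon = 8.359 eV

This energy is carried away by the emitted photon.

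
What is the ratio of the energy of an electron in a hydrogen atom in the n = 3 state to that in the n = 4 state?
1.778

Using E_n = -13.6057 Z² / n² eV with Z = 1:

E_3 = -13.6057 / 3² = -13.6057 / 9 = -1.511744444 eV
E_4 = -13.6057 / 4² = -13.6057 / 16 = -0.850356250 eV

The ratio is:
E_3/E_4 = (-1.511744444) / (-0.850356250)
E_3/E_4 = (-13.6057/9) / (-13.6057/16)
E_3/E_4 = 16/9
E_3/E_4 = 1.778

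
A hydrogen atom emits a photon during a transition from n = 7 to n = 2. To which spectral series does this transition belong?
Balmer series

The spectral series in hydrogen are named based on the final (lower) energy level:
- Lyman series: n_final = 1 (ultraviolet)
- Balmer series: n_final = 2 (visible/near-UV)
- Paschen series: n_final = 3 (infrared)
- Brackett series: n_final = 4 (infrared)
- Pfund series: n_final = 5 (far infrared)

Since this transition ends at n = 2, it belongs to the Balmer series.

For reference, this 7 → 2 line has photon energy
ΔE = 13.6057 eV × (1/2² - 1/7²) = 3.12375765 eV,
corresponding to wavelength λ = hc/ΔE = 1239.84 eV·nm / 3.12375765 eV = 396.9066 nm in the visible/near-UV region.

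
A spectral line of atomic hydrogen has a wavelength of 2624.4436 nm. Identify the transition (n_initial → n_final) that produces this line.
n = 6 → n = 4

First, find the photon energy from the wavelength (hc = 1239.84 eV·nm):
E = hc/λ = 1239.84 eV·nm / 2624.4436 nm = 0.47242014 eV

The energy levels of hydrogen satisfy E_n = -13.6057 / n² eV, so an emission n_i → n_f releases
ΔE = 13.6057 × (1/n_f² − 1/n_i²) eV.

Setting ΔE equal to the photon energy:
1/n_f² − 1/n_i² = 0.47242014 / 13.6057 = 0.034722222

Since 1/n_i² must be positive, we need 1/n_f² > 0.034722222, i.e. n_f ≤ 5. For each allowed n_f, solve n_i = (1/n_f² − 0.034722222)^(−1/2) and check whether it is a whole number:
  n_f = 1: 1/n_i² = 1.000000000 − 0.034722222 = 0.965277778 → n_i = 1.018  (not an integer) ✗
  n_f = 2: 1/n_i² = 0.250000000 − 0.034722222 = 0.215277778 → n_i = 2.155  (not an integer) ✗
  n_f = 3: 1/n_i² = 0.111111111 − 0.034722222 = 0.076388889 → n_i = 3.618  (not an integer) ✗
  n_f = 4: 1/n_i² = 0.062500000 − 0.034722222 = 0.027777778 → n_i = 6.000  → integer, n_i = 6 ✓
  n_f = 5: 1/n_i² = 0.040000000 − 0.034722222 = 0.005277778 → n_i = 13.765  (not an integer) ✗

Only n_f = 4 gives an integer upper level, n_i = 6.

The transition is from n = 6 to n = 4 (emission).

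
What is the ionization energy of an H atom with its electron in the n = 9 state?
0.16797 eV

The ionization energy is the energy needed to remove the electron completely (n → ∞).

For hydrogen, E_n = -13.6057 eV / n².

At n = 9: E_9 = -13.6057 / 9² = -0.16797160 eV
At n = ∞: E_∞ = 0 eV

Ionization energy = E_∞ - E_9 = 0 - (-0.16797160) = 0.16797160 eV
Ionization energy ≈ 0.16797 eV

This is also called the binding energy of the electron in state n = 9.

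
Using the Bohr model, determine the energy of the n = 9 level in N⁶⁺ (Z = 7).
-8.230609 eV

For hydrogen-like ions, the energy levels scale with Z²:
E_n = -13.6057 Z² / n² eV

For N⁶⁺ (Z = 7) at n = 9:
E_9 = -13.6057 × 7² / 9²
E_9 = -13.6057 × 49 / 81
E_9 = -666.6793 / 81
E_9 = -8.230609 eV

The energy is 49 times more negative than hydrogen at the same n due to the stronger nuclear charge.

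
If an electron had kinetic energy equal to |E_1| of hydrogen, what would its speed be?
2.1877e+06 m/s (or 0.7297% of c)

The binding energy at n = 1 for hydrogen is:
E_1 = -13.6057/1² = -13.605700 eV
|E_1| = 13.605700 eV

Convert to Joules:
KE = 13.605700 eV × (1.602177 × 10⁻¹⁹ J/eV) = 2.179874e-18 J

Using KE = ½mv²:
v = √(2·KE/m_e)
v = √(2 × 2.179874e-18 J / 9.10938 × 10⁻³¹ kg)
v = 2.1877e+06 m/s

This is approximately 0.7297% the speed of light.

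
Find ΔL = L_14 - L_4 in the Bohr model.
1.05457e-33 J·s (or 10ℏ)

In the Bohr model, L_n = nℏ where ℏ = 1.0545718e-34 J·s.

L_14 = 14ℏ = 1.4764005e-33 J·s
L_4 = 4ℏ = 4.2182872e-34 J·s

ΔL = L_14 - L_4 = (14 - 4)ℏ = 10ℏ
ΔL = 10 × 1.0545718e-34 J·s = 1.05457e-33 J·s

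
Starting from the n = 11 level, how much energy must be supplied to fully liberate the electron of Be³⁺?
1.80 eV

The ionization energy is the energy needed to remove the electron completely (n → ∞).

For a hydrogen-like ion with Z = 4, E_n = -13.6057 Z² / n² eV.

At n = 11: E_11 = -13.6057 × 4² / 11² = -1.79910 eV
At n = ∞: E_∞ = 0 eV

Ionization energy = E_∞ - E_11 = 0 - (-1.79910) = 1.79910 eV
Ionization energy ≈ 1.80 eV

This is also called the binding energy of the electron in state n = 11.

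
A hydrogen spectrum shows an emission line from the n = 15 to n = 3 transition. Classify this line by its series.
Paschen series

The spectral series in hydrogen are named based on the final (lower) energy level:
- Lyman series: n_final = 1 (ultraviolet)
- Balmer series: n_final = 2 (visible/near-UV)
- Paschen series: n_final = 3 (infrared)
- Brackett series: n_final = 4 (infrared)
- Pfund series: n_final = 5 (far infrared)

Since this transition ends at n = 3, it belongs to the Paschen series.

For reference, this 15 → 3 line has photon energy
ΔE = 13.6057 eV × (1/3² - 1/15²) = 1.451274667 eV,
corresponding to wavelength λ = hc/ΔE = 1239.84 eV·nm / 1.451274667 eV = 854.31106 nm in the infrared region.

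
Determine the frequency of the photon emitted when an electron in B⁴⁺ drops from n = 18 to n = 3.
8.8846e+15 Hz

First, find the transition energy:
E_18 = -13.6057 × 5² / 18² = -1.049823 eV
E_3 = -13.6057 × 5² / 3² = -37.793611 eV
|ΔE| = |E_3 - E_18| = 36.743788 eV

Convert to Joules: E = 36.743788 eV × (1.602177 × 10⁻¹⁹ J/eV) = 5.887005e-18 J

Using E = hf:
f = E/h = 5.887005e-18 J / (6.62607 × 10⁻³⁴ J·s)
f = 8.8846e+15 Hz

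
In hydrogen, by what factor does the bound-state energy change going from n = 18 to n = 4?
20.250

Using E_n = -13.6057 Z² / n² eV with Z = 1:

E_4 = -13.6057 / 4² = -13.6057 / 16 = -0.850356250 eV
E_18 = -13.6057 / 18² = -13.6057 / 324 = -0.041992901 eV

The ratio is:
E_4/E_18 = (-0.850356250) / (-0.041992901)
E_4/E_18 = (-13.6057/16) / (-13.6057/324)
E_4/E_18 = 324/16
E_4/E_18 = 20.250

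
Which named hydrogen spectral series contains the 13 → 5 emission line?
Pfund series

The spectral series in hydrogen are named based on the final (lower) energy level:
- Lyman series: n_final = 1 (ultraviolet)
- Balmer series: n_final = 2 (visible/near-UV)
- Paschen series: n_final = 3 (infrared)
- Brackett series: n_final = 4 (infrared)
- Pfund series: n_final = 5 (far infrared)

Since this transition ends at n = 5, it belongs to the Pfund series.

For reference, this 13 → 5 line has photon energy
ΔE = 13.6057 eV × (1/5² - 1/13²) = 0.46372089941 eV,
corresponding to wavelength λ = hc/ΔE = 1239.84 eV·nm / 0.46372089941 eV = 2673.67721 nm in the far infrared region.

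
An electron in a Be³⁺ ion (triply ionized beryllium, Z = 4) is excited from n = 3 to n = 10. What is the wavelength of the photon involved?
56.328 nm

First, find the transition energy using E_n = -13.6057 Z² / n² eV:
E_3 = -13.6057 × 4² / 3² = -24.18791 eV
E_10 = -13.6057 × 4² / 10² = -2.17691 eV

Photon energy: |ΔE| = |E_10 - E_3| = 22.01100 eV

Convert to wavelength using E = hc/λ with hc = 1239.84 eV·nm:
λ = hc/E = 1239.84 eV·nm / 22.01100 eV
λ = 56.328 nm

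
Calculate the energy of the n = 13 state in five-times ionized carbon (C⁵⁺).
-2.8983 eV

For hydrogen-like ions, the energy levels scale with Z²:
E_n = -13.6057 Z² / n² eV

For C⁵⁺ (Z = 6) at n = 13:
E_13 = -13.6057 × 6² / 13²
E_13 = -13.6057 × 36 / 169
E_13 = -489.8052 / 169
E_13 = -2.8983 eV

The energy is 36 times more negative than hydrogen at the same n due to the stronger nuclear charge.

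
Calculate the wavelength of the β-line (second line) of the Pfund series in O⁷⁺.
72.675767 nm

The lines of a series are numbered from the longest wavelength (smallest ΔE) outward; the second line is the transition from n = n_f + 2 to n_f.
The Pfund series has all transitions ending at n_f = 5.

For O⁷⁺ (Z = 8), the second line (β-line) is the jump from n = 7 to n = 5:
E_7 = -13.6057 × 8² / 7² = -17.77071020 eV
E_5 = -13.6057 × 8² / 5² = -34.83059200 eV
ΔE = E_7 - E_5 = 17.05988180 eV

λ = hc/E = 1239.84 eV·nm / 17.05988180 eV
λ = 72.675767 nm

This is the β-line of the Pfund series in O⁷⁺.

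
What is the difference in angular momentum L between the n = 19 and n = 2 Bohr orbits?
1.79e-33 J·s (or 17ℏ)

In the Bohr model, L_n = nℏ where ℏ = 1.0546e-34 J·s.

L_19 = 19ℏ = 2.0037e-33 J·s
L_2 = 2ℏ = 2.1092e-34 J·s

ΔL = L_19 - L_2 = (19 - 2)ℏ = 17ℏ
ΔL = 17 × 1.0546e-34 J·s = 1.79e-33 J·s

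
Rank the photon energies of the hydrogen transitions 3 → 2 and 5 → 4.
3 → 2

Calculate the energy for each transition:

Transition 3 → 2:
ΔE₁ = |E_2 - E_3| = |-13.6057/2² - (-13.6057/3²)|
ΔE₁ = |-3.4014250000 - (-1.5117444444)| = 1.8896806 eV

Transition 5 → 4:
ΔE₂ = |E_4 - E_5| = |-13.6057/4² - (-13.6057/5²)|
ΔE₂ = |-0.8503562500 - (-0.5442280000)| = 0.3061283 eV

Since 1.8896806 eV > 0.3061283 eV, the transition 3 → 2 emits the more energetic photon.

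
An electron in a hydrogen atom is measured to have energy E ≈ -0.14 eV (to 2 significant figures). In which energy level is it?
n = 10

The exact energy levels follow E_n = -13.6057 eV / n².

The measured value (-0.14 eV) is reported to only 2 significant figures, so we must test candidate n values and see which one matches to that precision.

Candidate energies:
  n = 8:  E = -13.6057/8² = -0.212589 eV
  n = 9:  E = -13.6057/9² = -0.167972 eV
  n = 10:  E = -13.6057/10² = -0.136057 eV  ← matches
  n = 11:  E = -13.6057/11² = -0.112444 eV
  n = 12:  E = -13.6057/12² = -0.094484 eV

Checking against the measurement of -0.14 eV (2 sig figs), only n = 10 agrees:
E_10 = -0.136057 eV, which rounds to -0.14 eV ✓

Therefore n = 10.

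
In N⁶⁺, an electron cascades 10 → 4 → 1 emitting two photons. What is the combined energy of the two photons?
660.0125 eV

The energy levels of N⁶⁺ are E_n = -13.6057 × 7² / n² eV.

First transition (10 → 4):
ΔE₁ = |E_4 - E_10|
ΔE₁ = |-41.6674562500 - (-6.6667930000)| = 35.0006633 eV

Second transition (4 → 1):
ΔE₂ = |E_1 - E_4|
ΔE₂ = |-666.6793000000 - (-41.6674562500)| = 625.0118438 eV

Total energy released:
E_total = ΔE₁ + ΔE₂ = 35.0006633 + 625.0118438 = 660.0125 eV

Note: This equals the direct transition 10 → 1: 660.0125 eV ✓
Energy is conserved regardless of the path taken.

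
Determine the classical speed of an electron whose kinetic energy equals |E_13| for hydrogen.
1.683e+05 m/s (or 0.056134% of c)

The binding energy at n = 13 for hydrogen is:
E_13 = -13.6057/13² = -0.08050710 eV
|E_13| = 0.08050710 eV

Convert to Joules:
KE = 0.08050710 eV × (1.602177 × 10⁻¹⁹ J/eV) = 1.28987e-20 J

Using KE = ½mv²:
v = √(2·KE/m_e)
v = √(2 × 1.28987e-20 J / 9.10938 × 10⁻³¹ kg)
v = 1.683e+05 m/s

This is approximately 0.056134% the speed of light.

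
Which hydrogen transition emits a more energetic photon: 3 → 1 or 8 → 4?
3 → 1

Calculate the energy for each transition:

Transition 3 → 1:
ΔE₁ = |E_1 - E_3| = |-13.6057/1² - (-13.6057/3²)|
ΔE₁ = |-13.60570000 - (-1.51174444)| = 12.09396 eV

Transition 8 → 4:
ΔE₂ = |E_4 - E_8| = |-13.6057/4² - (-13.6057/8²)|
ΔE₂ = |-0.85035625 - (-0.21258906)| = 0.63777 eV

Since 12.09396 eV > 0.63777 eV, the transition 3 → 1 emits the more energetic photon.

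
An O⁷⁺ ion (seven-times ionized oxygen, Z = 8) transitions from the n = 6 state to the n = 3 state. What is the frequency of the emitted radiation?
1.7546e+16 Hz

First, find the transition energy:
E_6 = -13.6057 × 8² / 6² = -24.187911 eV
E_3 = -13.6057 × 8² / 3² = -96.751644 eV
|ΔE| = |E_3 - E_6| = 72.563733 eV

Convert to Joules: E = 72.563733 eV × (1.602177 × 10⁻¹⁹ J/eV) = 1.162599e-17 J

Using E = hf:
f = E/h = 1.162599e-17 J / (6.62607 × 10⁻³⁴ J·s)
f = 1.7546e+16 Hz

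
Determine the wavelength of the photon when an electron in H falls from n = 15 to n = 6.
3905.42199 nm

First, find the transition energy using E_n = -13.6057 / n² eV:
E_15 = -13.6057 / 15² = -0.06046977778 eV
E_6 = -13.6057 / 6² = -0.37793611111 eV

Photon energy: |ΔE| = |E_6 - E_15| = 0.31746633333 eV

Convert to wavelength using E = hc/λ with hc = 1239.84 eV·nm:
λ = hc/E = 1239.84 eV·nm / 0.31746633333 eV
λ = 3905.42199 nm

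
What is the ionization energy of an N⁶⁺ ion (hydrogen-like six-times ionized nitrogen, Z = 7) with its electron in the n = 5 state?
26.667172 eV

The ionization energy is the energy needed to remove the electron completely (n → ∞).

For a hydrogen-like ion with Z = 7, E_n = -13.6057 Z² / n² eV.

At n = 5: E_5 = -13.6057 × 7² / 5² = -26.667172000 eV
At n = ∞: E_∞ = 0 eV

Ionization energy = E_∞ - E_5 = 0 - (-26.667172000) = 26.667172000 eV
Ionization energy ≈ 26.667172 eV

This is also called the binding energy of the electron in state n = 5.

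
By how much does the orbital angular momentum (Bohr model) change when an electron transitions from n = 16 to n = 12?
4.22e-34 J·s (or 4ℏ)

In the Bohr model, L_n = nℏ where ℏ = 1.0546e-34 J·s.

L_16 = 16ℏ = 1.6874e-33 J·s
L_12 = 12ℏ = 1.2655e-33 J·s

ΔL = L_16 - L_12 = (16 - 12)ℏ = 4ℏ
ΔL = 4 × 1.0546e-34 J·s = 4.22e-34 J·s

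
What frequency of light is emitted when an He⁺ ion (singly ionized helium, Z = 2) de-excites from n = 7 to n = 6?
9.69795e+13 Hz

First, find the transition energy:
E_7 = -13.6057 × 2² / 7² = -1.110669388 eV
E_6 = -13.6057 × 2² / 6² = -1.511744444 eV
|ΔE| = |E_6 - E_7| = 0.401075056 eV

Convert to Joules: E = 0.401075056 eV × (1.602177 × 10⁻¹⁹ J/eV) = 6.4259323e-20 J

Using E = hf:
f = E/h = 6.4259323e-20 J / (6.62607 × 10⁻³⁴ J·s)
f = 9.69795e+13 Hz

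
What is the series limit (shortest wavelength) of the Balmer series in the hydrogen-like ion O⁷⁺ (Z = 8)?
5.6954 nm

The series limit corresponds to the transition from n = ∞ to n = 2.
This is the highest energy (shortest wavelength) transition in the Balmer series.

E_∞ = 0 eV
E_2 = -13.6057 × 8² / 2² = -217.691200 eV

Energy at series limit:
ΔE = E_∞ - E_2 = 0 - (-217.691200) = 217.691200 eV
λ = hc/E = 1239.84 eV·nm / 217.691200 eV = 5.6954 nm

This energy equals the ionization energy from the n = 2 state of O⁷⁺.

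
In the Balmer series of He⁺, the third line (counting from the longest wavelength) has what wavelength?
108.48394 nm

The lines of a series are numbered from the longest wavelength (smallest ΔE) outward; the third line is the transition from n = n_f + 3 to n_f.
The Balmer series has all transitions ending at n_f = 2.

For He⁺ (Z = 2), the third line (γ-line) is the jump from n = 5 to n = 2:
E_5 = -13.6057 × 2² / 5² = -2.17691200 eV
E_2 = -13.6057 × 2² / 2² = -13.60570000 eV
ΔE = E_5 - E_2 = 11.42878800 eV

λ = hc/E = 1239.84 eV·nm / 11.42878800 eV
λ = 108.48394 nm

This is the γ-line of the Balmer series in He⁺.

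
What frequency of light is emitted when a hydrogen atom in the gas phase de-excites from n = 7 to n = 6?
2.42449e+13 Hz

First, find the transition energy:
E_7 = -13.6057 / 7² = -0.277667347 eV
E_6 = -13.6057 / 6² = -0.377936111 eV
|ΔE| = |E_6 - E_7| = 0.100268764 eV

Convert to Joules: E = 0.100268764 eV × (1.602177 × 10⁻¹⁹ J/eV) = 1.6064831e-20 J

Using E = hf:
f = E/h = 1.6064831e-20 J / (6.62607 × 10⁻³⁴ J·s)
f = 2.42449e+13 Hz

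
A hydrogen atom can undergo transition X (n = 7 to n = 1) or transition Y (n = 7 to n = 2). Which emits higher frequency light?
7 → 1

Calculate the energy for each transition:

Transition 7 → 1:
ΔE₁ = |E_1 - E_7| = |-13.6057/1² - (-13.6057/7²)|
ΔE₁ = |-13.605700000 - (-0.277667347)| = 13.328033 eV

Transition 7 → 2:
ΔE₂ = |E_2 - E_7| = |-13.6057/2² - (-13.6057/7²)|
ΔE₂ = |-3.401425000 - (-0.277667347)| = 3.123758 eV

Since 13.328033 eV > 3.123758 eV, the transition 7 → 1 emits the more energetic photon.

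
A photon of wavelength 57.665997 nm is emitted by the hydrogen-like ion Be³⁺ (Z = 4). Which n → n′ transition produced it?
n = 9 → n = 3

First, find the photon energy from the wavelength (hc = 1239.84 eV·nm):
E = hc/λ = 1239.84 eV·nm / 57.665997 nm = 21.500365 eV

The energy levels of Be³⁺ satisfy E_n = -13.6057 × 4² / n² eV, so an emission n_i → n_f releases
ΔE = 13.6057 × 4² × (1/n_f² − 1/n_i²) eV.

Setting ΔE equal to the photon energy:
1/n_f² − 1/n_i² = 21.500365 / (13.6057 × 4²) = 0.098765430

Since 1/n_i² must be positive, we need 1/n_f² > 0.098765430, i.e. n_f ≤ 3. For each allowed n_f, solve n_i = (1/n_f² − 0.098765430)^(−1/2) and check whether it is a whole number:
  n_f = 1: 1/n_i² = 1.000000000 − 0.098765430 = 0.901234570 → n_i = 1.053  (not an integer) ✗
  n_f = 2: 1/n_i² = 0.250000000 − 0.098765430 = 0.151234570 → n_i = 2.571  (not an integer) ✗
  n_f = 3: 1/n_i² = 0.111111111 − 0.098765430 = 0.012345681 → n_i = 9.000  → integer, n_i = 9 ✓

Only n_f = 3 gives an integer upper level, n_i = 9.

The transition is from n = 9 to n = 3 (emission).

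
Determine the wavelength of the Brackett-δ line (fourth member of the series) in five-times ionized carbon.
54.001 nm

The lines of a series are numbered from the longest wavelength (smallest ΔE) outward; the fourth line is the transition from n = n_f + 4 to n_f.
The Brackett series has all transitions ending at n_f = 4.

For C⁵⁺ (Z = 6), the fourth line (δ-line) is the jump from n = 8 to n = 4:
E_8 = -13.6057 × 6² / 8² = -7.65321 eV
E_4 = -13.6057 × 6² / 4² = -30.61283 eV
ΔE = E_8 - E_4 = 22.95962 eV

λ = hc/E = 1239.84 eV·nm / 22.95962 eV
λ = 54.001 nm

This is the δ-line of the Brackett series in C⁵⁺.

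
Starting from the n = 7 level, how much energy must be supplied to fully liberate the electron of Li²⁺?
2.499006 eV

The ionization energy is the energy needed to remove the electron completely (n → ∞).

For a hydrogen-like ion with Z = 3, E_n = -13.6057 Z² / n² eV.

At n = 7: E_7 = -13.6057 × 3² / 7² = -2.499006122 eV
At n = ∞: E_∞ = 0 eV

Ionization energy = E_∞ - E_7 = 0 - (-2.499006122) = 2.499006122 eV
Ionization energy ≈ 2.499006 eV

This is also called the binding energy of the electron in state n = 7.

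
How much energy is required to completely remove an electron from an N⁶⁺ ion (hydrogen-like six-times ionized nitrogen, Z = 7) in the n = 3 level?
74.07548 eV

The ionization energy is the energy needed to remove the electron completely (n → ∞).

For a hydrogen-like ion with Z = 7, E_n = -13.6057 Z² / n² eV.

At n = 3: E_3 = -13.6057 × 7² / 3² = -74.07547778 eV
At n = ∞: E_∞ = 0 eV

Ionization energy = E_∞ - E_3 = 0 - (-74.07547778) = 74.07547778 eV
Ionization energy ≈ 74.07548 eV

This is also called the binding energy of the electron in state n = 3.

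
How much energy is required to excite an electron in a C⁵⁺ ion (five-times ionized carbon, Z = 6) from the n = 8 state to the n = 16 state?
5.739905 eV

The energy levels of a hydrogen-like atom are E_n = -13.6057 Z² eV / n².

Energy at n = 8: E_8 = -13.6057 × 6² / 8² = -7.653206250 eV
Energy at n = 16: E_16 = -13.6057 × 6² / 16² = -1.913301563 eV

The excitation energy is the difference:
ΔE = E_16 - E_8
ΔE = -1.913301563 - (-7.653206250)
ΔE = 5.739905 eV

Since this is positive, energy must be absorbed (photon absorption).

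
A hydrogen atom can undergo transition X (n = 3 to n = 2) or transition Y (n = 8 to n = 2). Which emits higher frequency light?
8 → 2

Calculate the energy for each transition:

Transition 3 → 2:
ΔE₁ = |E_2 - E_3| = |-13.6057/2² - (-13.6057/3²)|
ΔE₁ = |-3.401425000000 - (-1.511744444444)| = 1.889680556 eV

Transition 8 → 2:
ΔE₂ = |E_2 - E_8| = |-13.6057/2² - (-13.6057/8²)|
ΔE₂ = |-3.401425000000 - (-0.212589062500)| = 3.188835938 eV

Since 3.188835938 eV > 1.889680556 eV, the transition 8 → 2 emits the more energetic photon.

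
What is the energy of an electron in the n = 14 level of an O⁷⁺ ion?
-4.44268 eV

For hydrogen-like ions, the energy levels scale with Z²:
E_n = -13.6057 Z² / n² eV

For O⁷⁺ (Z = 8) at n = 14:
E_14 = -13.6057 × 8² / 14²
E_14 = -13.6057 × 64 / 196
E_14 = -870.7648 / 196
E_14 = -4.44268 eV

The energy is 64 times more negative than hydrogen at the same n due to the stronger nuclear charge.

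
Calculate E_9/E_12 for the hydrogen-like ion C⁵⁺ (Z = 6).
1.778

Using E_n = -13.6057 Z² / n² eV with Z = 6:

E_9 = -13.6057 × 6² / 9² = -489.8052 / 81 = -6.046977778 eV
E_12 = -13.6057 × 6² / 12² = -489.8052 / 144 = -3.401425000 eV

The ratio is:
E_9/E_12 = (-6.046977778) / (-3.401425000)
E_9/E_12 = (-489.8052/81) / (-489.8052/144)
E_9/E_12 = 144/81
E_9/E_12 = 1.778
(Note: the Z² factors cancel in the ratio.)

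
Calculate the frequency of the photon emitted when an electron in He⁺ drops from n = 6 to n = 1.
1.28e+16 Hz

First, find the transition energy:
E_6 = -13.6057 × 2² / 6² = -1.51174444 eV
E_1 = -13.6057 × 2² / 1² = -54.42280000 eV
|ΔE| = |E_1 - E_6| = 52.91105556 eV

Convert to Joules: E = 52.91105556 eV × (1.602177 × 10⁻¹⁹ J/eV) = 8.4773e-18 J

Using E = hf:
f = E/h = 8.4773e-18 J / (6.62607 × 10⁻³⁴ J·s)
f = 1.28e+16 Hz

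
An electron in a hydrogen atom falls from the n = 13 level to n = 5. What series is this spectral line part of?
Pfund series

The spectral series in hydrogen are named based on the final (lower) energy level:
- Lyman series: n_final = 1 (ultraviolet)
- Balmer series: n_final = 2 (visible/near-UV)
- Paschen series: n_final = 3 (infrared)
- Brackett series: n_final = 4 (infrared)
- Pfund series: n_final = 5 (far infrared)

Since this transition ends at n = 5, it belongs to the Pfund series.

For reference, this 13 → 5 line has photon energy
ΔE = 13.6057 eV × (1/5² - 1/13²) = 0.463720899 eV,
corresponding to wavelength λ = hc/ΔE = 1239.84 eV·nm / 0.463720899 eV = 2673.677 nm in the far infrared region.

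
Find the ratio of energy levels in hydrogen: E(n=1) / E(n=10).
100.000000

Using E_n = -13.6057 Z² / n² eV with Z = 1:

E_1 = -13.6057 / 1² = -13.6057 / 1 = -13.605700000000 eV
E_10 = -13.6057 / 10² = -13.6057 / 100 = -0.136057000000 eV

The ratio is:
E_1/E_10 = (-13.605700000000) / (-0.136057000000)
E_1/E_10 = (-13.6057/1) / (-13.6057/100)
E_1/E_10 = 100/1
E_1/E_10 = 100.000000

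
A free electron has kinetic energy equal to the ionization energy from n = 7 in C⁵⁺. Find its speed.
1.87517e+06 m/s (or 0.625488% of c)

The binding energy at n = 7 for C⁵⁺ is:
E_7 = -13.6057 × 6²/7² = -9.99602449 eV
|E_7| = 9.99602449 eV

Convert to Joules:
KE = 9.99602449 eV × (1.602177 × 10⁻¹⁹ J/eV) = 1.6015401e-18 J

Using KE = ½mv²:
v = √(2·KE/m_e)
v = √(2 × 1.6015401e-18 J / 9.10938 × 10⁻³¹ kg)
v = 1.87517e+06 m/s

This is approximately 0.625488% the speed of light.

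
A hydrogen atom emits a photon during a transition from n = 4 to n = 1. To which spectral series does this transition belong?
Lyman series

The spectral series in hydrogen are named based on the final (lower) energy level:
- Lyman series: n_final = 1 (ultraviolet)
- Balmer series: n_final = 2 (visible/near-UV)
- Paschen series: n_final = 3 (infrared)
- Brackett series: n_final = 4 (infrared)
- Pfund series: n_final = 5 (far infrared)

Since this transition ends at n = 1, it belongs to the Lyman series.

For reference, this 4 → 1 line has photon energy
ΔE = 13.6057 eV × (1/1² - 1/4²) = 12.75534375 eV,
corresponding to wavelength λ = hc/ΔE = 1239.84 eV·nm / 12.75534375 eV = 97.201614 nm in the ultraviolet region.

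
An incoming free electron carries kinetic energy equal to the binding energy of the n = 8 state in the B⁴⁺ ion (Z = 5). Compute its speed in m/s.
1.36731e+06 m/s (or 0.456085% of c)

The binding energy at n = 8 for B⁴⁺ is:
E_8 = -13.6057 × 5²/8² = -5.31472656 eV
|E_8| = 5.31472656 eV

Convert to Joules:
KE = 5.31472656 eV × (1.602177 × 10⁻¹⁹ J/eV) = 8.5151327e-19 J

Using KE = ½mv²:
v = √(2·KE/m_e)
v = √(2 × 8.5151327e-19 J / 9.10938 × 10⁻³¹ kg)
v = 1.36731e+06 m/s

This is approximately 0.456085% the speed of light.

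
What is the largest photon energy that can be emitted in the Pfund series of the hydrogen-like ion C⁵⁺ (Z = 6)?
19.592208 eV

The series limit corresponds to the transition from n = ∞ to n = 5.
This is the highest energy (shortest wavelength) transition in the Pfund series.

E_∞ = 0 eV
E_5 = -13.6057 × 6² / 5² = -19.592208 eV

Energy at series limit:
ΔE = E_∞ - E_5 = 0 - (-19.592208) = 19.592208 eV

This energy equals the ionization energy from the n = 5 state of C⁵⁺.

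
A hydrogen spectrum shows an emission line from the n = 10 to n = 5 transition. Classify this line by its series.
Pfund series

The spectral series in hydrogen are named based on the final (lower) energy level:
- Lyman series: n_final = 1 (ultraviolet)
- Balmer series: n_final = 2 (visible/near-UV)
- Paschen series: n_final = 3 (infrared)
- Brackett series: n_final = 4 (infrared)
- Pfund series: n_final = 5 (far infrared)

Since this transition ends at n = 5, it belongs to the Pfund series.

For reference, this 10 → 5 line has photon energy
ΔE = 13.6057 eV × (1/5² - 1/10²) = 0.408171000 eV,
corresponding to wavelength λ = hc/ΔE = 1239.84 eV·nm / 0.408171000 eV = 3037.550 nm in the far infrared region.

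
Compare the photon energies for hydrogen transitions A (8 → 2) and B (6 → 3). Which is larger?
8 → 2

Calculate the energy for each transition:

Transition 8 → 2:
ΔE₁ = |E_2 - E_8| = |-13.6057/2² - (-13.6057/8²)|
ΔE₁ = |-3.4014250000 - (-0.2125890625)| = 3.1888359 eV

Transition 6 → 3:
ΔE₂ = |E_3 - E_6| = |-13.6057/3² - (-13.6057/6²)|
ΔE₂ = |-1.5117444444 - (-0.3779361111)| = 1.1338083 eV

Since 3.1888359 eV > 1.1338083 eV, the transition 8 → 2 emits the more energetic photon.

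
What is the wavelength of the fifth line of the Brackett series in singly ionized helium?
454.2306 nm

The lines of a series are numbered from the longest wavelength (smallest ΔE) outward; the fifth line is the transition from n = n_f + 5 to n_f.
The Brackett series has all transitions ending at n_f = 4.

For He⁺ (Z = 2), the fifth line (ε-line) is the jump from n = 9 to n = 4:
E_9 = -13.6057 × 2² / 9² = -0.67188642 eV
E_4 = -13.6057 × 2² / 4² = -3.40142500 eV
ΔE = E_9 - E_4 = 2.72953858 eV

λ = hc/E = 1239.84 eV·nm / 2.72953858 eV
λ = 454.2306 nm

This is the ε-line of the Brackett series in He⁺.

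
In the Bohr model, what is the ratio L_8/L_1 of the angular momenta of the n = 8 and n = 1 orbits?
8.0000

In the Bohr model, L_n = nℏ, so the ratio is purely the ratio of quantum numbers:

L_8/L_1 = 8ℏ / 1ℏ = 8/1 = 8.0000

The angular momentum scales linearly with n.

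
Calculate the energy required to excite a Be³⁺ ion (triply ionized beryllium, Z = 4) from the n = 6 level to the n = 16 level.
5.19662 eV

The energy levels of a hydrogen-like atom are E_n = -13.6057 Z² eV / n².

Energy at n = 6: E_6 = -13.6057 × 4² / 6² = -6.04697778 eV
Energy at n = 16: E_16 = -13.6057 × 4² / 16² = -0.85035625 eV

The excitation energy is the difference:
ΔE = E_16 - E_6
ΔE = -0.85035625 - (-6.04697778)
ΔE = 5.19662 eV

Since this is positive, energy must be absorbed (photon absorption).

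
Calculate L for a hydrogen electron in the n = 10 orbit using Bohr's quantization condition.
1.05457e-33 J·s (or 10ℏ)

In the Bohr model, angular momentum is quantized:
L = nℏ

where ℏ = h/(2π) = 1.0545718e-34 J·s

For n = 10:
L = 10 × 1.0545718e-34 J·s
L = 1.05457e-33 J·s

This can also be written as L = 10ℏ.
The angular momentum is an integer multiple of the reduced Planck constant.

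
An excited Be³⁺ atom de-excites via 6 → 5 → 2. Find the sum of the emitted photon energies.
48.37582 eV

The energy levels of Be³⁺ are E_n = -13.6057 × 4² / n² eV.

First transition (6 → 5):
ΔE₁ = |E_5 - E_6|
ΔE₁ = |-8.70764800000 - (-6.04697777778)| = 2.66067022 eV

Second transition (5 → 2):
ΔE₂ = |E_2 - E_5|
ΔE₂ = |-54.42280000000 - (-8.70764800000)| = 45.71515200 eV

Total energy released:
E_total = ΔE₁ + ΔE₂ = 2.66067022 + 45.71515200 = 48.37582 eV

Note: This equals the direct transition 6 → 2: 48.37582 eV ✓
Energy is conserved regardless of the path taken.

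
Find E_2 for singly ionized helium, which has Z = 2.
-13.60570 eV

For hydrogen-like ions, the energy levels scale with Z²:
E_n = -13.6057 Z² / n² eV

For He⁺ (Z = 2) at n = 2:
E_2 = -13.6057 × 2² / 2²
E_2 = -13.6057 × 4 / 4
E_2 = -54.4228 / 4
E_2 = -13.60570 eV

The energy is 4 times more negative than hydrogen at the same n due to the stronger nuclear charge.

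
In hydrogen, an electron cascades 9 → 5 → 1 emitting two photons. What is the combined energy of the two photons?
13.438 eV

The energy levels of hydrogen are E_n = -13.6057 / n² eV.

First transition (9 → 5):
ΔE₁ = |E_5 - E_9|
ΔE₁ = |-0.544228000 - (-0.167971605)| = 0.376256 eV

Second transition (5 → 1):
ΔE₂ = |E_1 - E_5|
ΔE₂ = |-13.605700000 - (-0.544228000)| = 13.061472 eV

Total energy released:
E_total = ΔE₁ + ΔE₂ = 0.376256 + 13.061472 = 13.438 eV

Note: This equals the direct transition 9 → 1: 13.438 eV ✓
Energy is conserved regardless of the path taken.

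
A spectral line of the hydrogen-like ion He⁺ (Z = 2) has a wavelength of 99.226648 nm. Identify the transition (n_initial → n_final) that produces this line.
n = 7 → n = 2

First, find the photon energy from the wavelength (hc = 1239.84 eV·nm):
E = hc/λ = 1239.84 eV·nm / 99.226648 nm = 12.495031 eV

The energy levels of He⁺ satisfy E_n = -13.6057 × 2² / n² eV, so an emission n_i → n_f releases
ΔE = 13.6057 × 2² × (1/n_f² − 1/n_i²) eV.

Setting ΔE equal to the photon energy:
1/n_f² − 1/n_i² = 12.495031 / (13.6057 × 2²) = 0.22959184

Since 1/n_i² must be positive, we need 1/n_f² > 0.22959184, i.e. n_f ≤ 2. For each allowed n_f, solve n_i = (1/n_f² − 0.22959184)^(−1/2) and check whether it is a whole number:
  n_f = 1: 1/n_i² = 1.00000000 − 0.22959184 = 0.77040816 → n_i = 1.139  (not an integer) ✗
  n_f = 2: 1/n_i² = 0.25000000 − 0.22959184 = 0.02040816 → n_i = 7.000  → integer, n_i = 7 ✓

Only n_f = 2 gives an integer upper level, n_i = 7.

The transition is from n = 7 to n = 2 (emission).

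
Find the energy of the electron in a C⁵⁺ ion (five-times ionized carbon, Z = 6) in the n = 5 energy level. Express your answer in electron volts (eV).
-19.59 eV

The energy levels of a hydrogen-like atom are given by:
E_n = -13.6057 Z² / n² eV  (with Z = 6 for C⁵⁺)

For n = 5:
E_5 = -13.6057 × 6² / 5²
E_5 = -13.6057 × 36 / 25
E_5 = -19.59 eV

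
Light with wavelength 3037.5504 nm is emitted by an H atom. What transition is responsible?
n = 10 → n = 5

First, find the photon energy from the wavelength (hc = 1239.84 eV·nm):
E = hc/λ = 1239.84 eV·nm / 3037.5504 nm = 0.40817101 eV

The energy levels of hydrogen satisfy E_n = -13.6057 / n² eV, so an emission n_i → n_f releases
ΔE = 13.6057 × (1/n_f² − 1/n_i²) eV.

Setting ΔE equal to the photon energy:
1/n_f² − 1/n_i² = 0.40817101 / 13.6057 = 0.030000001

Since 1/n_i² must be positive, we need 1/n_f² > 0.030000001, i.e. n_f ≤ 5. For each allowed n_f, solve n_i = (1/n_f² − 0.030000001)^(−1/2) and check whether it is a whole number:
  n_f = 1: 1/n_i² = 1.000000000 − 0.030000001 = 0.969999999 → n_i = 1.015  (not an integer) ✗
  n_f = 2: 1/n_i² = 0.250000000 − 0.030000001 = 0.219999999 → n_i = 2.132  (not an integer) ✗
  n_f = 3: 1/n_i² = 0.111111111 − 0.030000001 = 0.081111110 → n_i = 3.511  (not an integer) ✗
  n_f = 4: 1/n_i² = 0.062500000 − 0.030000001 = 0.032499999 → n_i = 5.547  (not an integer) ✗
  n_f = 5: 1/n_i² = 0.040000000 − 0.030000001 = 0.009999999 → n_i = 10.000  → integer, n_i = 10 ✓

Only n_f = 5 gives an integer upper level, n_i = 10.

The transition is from n = 10 to n = 5 (emission).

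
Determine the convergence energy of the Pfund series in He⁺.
2.177 eV

The series limit corresponds to the transition from n = ∞ to n = 5.
This is the highest energy (shortest wavelength) transition in the Pfund series.

E_∞ = 0 eV
E_5 = -13.6057 × 2² / 5² = -2.177 eV

Energy at series limit:
ΔE = E_∞ - E_5 = 0 - (-2.177) = 2.177 eV

This energy equals the ionization energy from the n = 5 state of He⁺.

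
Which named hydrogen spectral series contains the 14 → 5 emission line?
Pfund series

The spectral series in hydrogen are named based on the final (lower) energy level:
- Lyman series: n_final = 1 (ultraviolet)
- Balmer series: n_final = 2 (visible/near-UV)
- Paschen series: n_final = 3 (infrared)
- Brackett series: n_final = 4 (infrared)
- Pfund series: n_final = 5 (far infrared)

Since this transition ends at n = 5, it belongs to the Pfund series.

For reference, this 14 → 5 line has photon energy
ΔE = 13.6057 eV × (1/5² - 1/14²) = 0.47481116327 eV,
corresponding to wavelength λ = hc/ΔE = 1239.84 eV·nm / 0.47481116327 eV = 2611.22757 nm in the far infrared region.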